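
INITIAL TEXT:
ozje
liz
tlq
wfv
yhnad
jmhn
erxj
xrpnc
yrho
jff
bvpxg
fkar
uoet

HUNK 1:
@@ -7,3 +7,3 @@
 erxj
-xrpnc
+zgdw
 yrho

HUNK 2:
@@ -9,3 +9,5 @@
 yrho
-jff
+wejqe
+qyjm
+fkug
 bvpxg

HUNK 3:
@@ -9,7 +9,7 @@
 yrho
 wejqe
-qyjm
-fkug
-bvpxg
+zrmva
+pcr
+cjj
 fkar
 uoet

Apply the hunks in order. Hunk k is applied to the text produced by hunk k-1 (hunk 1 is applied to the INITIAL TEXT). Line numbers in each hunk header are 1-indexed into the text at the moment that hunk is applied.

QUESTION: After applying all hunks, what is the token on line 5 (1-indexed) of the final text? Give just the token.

Answer: yhnad

Derivation:
Hunk 1: at line 7 remove [xrpnc] add [zgdw] -> 13 lines: ozje liz tlq wfv yhnad jmhn erxj zgdw yrho jff bvpxg fkar uoet
Hunk 2: at line 9 remove [jff] add [wejqe,qyjm,fkug] -> 15 lines: ozje liz tlq wfv yhnad jmhn erxj zgdw yrho wejqe qyjm fkug bvpxg fkar uoet
Hunk 3: at line 9 remove [qyjm,fkug,bvpxg] add [zrmva,pcr,cjj] -> 15 lines: ozje liz tlq wfv yhnad jmhn erxj zgdw yrho wejqe zrmva pcr cjj fkar uoet
Final line 5: yhnad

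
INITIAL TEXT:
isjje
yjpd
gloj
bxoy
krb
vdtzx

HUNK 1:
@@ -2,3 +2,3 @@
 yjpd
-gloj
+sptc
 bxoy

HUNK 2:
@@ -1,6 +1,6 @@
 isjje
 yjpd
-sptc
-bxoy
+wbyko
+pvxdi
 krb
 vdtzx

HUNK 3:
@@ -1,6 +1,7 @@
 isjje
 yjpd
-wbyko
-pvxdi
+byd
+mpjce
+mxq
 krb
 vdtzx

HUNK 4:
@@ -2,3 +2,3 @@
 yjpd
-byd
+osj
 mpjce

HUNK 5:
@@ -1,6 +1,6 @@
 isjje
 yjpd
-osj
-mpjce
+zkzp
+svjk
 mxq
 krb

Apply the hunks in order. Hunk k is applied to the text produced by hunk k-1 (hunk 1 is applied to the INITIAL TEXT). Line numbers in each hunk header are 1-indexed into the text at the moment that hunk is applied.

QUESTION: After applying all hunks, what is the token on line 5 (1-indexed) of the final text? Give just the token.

Hunk 1: at line 2 remove [gloj] add [sptc] -> 6 lines: isjje yjpd sptc bxoy krb vdtzx
Hunk 2: at line 1 remove [sptc,bxoy] add [wbyko,pvxdi] -> 6 lines: isjje yjpd wbyko pvxdi krb vdtzx
Hunk 3: at line 1 remove [wbyko,pvxdi] add [byd,mpjce,mxq] -> 7 lines: isjje yjpd byd mpjce mxq krb vdtzx
Hunk 4: at line 2 remove [byd] add [osj] -> 7 lines: isjje yjpd osj mpjce mxq krb vdtzx
Hunk 5: at line 1 remove [osj,mpjce] add [zkzp,svjk] -> 7 lines: isjje yjpd zkzp svjk mxq krb vdtzx
Final line 5: mxq

Answer: mxq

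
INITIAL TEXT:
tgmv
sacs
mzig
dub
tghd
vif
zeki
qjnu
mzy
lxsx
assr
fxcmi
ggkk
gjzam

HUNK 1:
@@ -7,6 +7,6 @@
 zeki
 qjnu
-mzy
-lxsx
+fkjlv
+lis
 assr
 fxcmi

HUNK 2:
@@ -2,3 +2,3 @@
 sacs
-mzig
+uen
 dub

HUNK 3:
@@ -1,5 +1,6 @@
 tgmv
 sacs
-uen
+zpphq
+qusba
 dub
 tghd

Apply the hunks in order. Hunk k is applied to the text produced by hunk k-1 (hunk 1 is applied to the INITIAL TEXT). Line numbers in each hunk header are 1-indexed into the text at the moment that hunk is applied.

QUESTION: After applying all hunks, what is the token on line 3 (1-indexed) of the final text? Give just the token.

Hunk 1: at line 7 remove [mzy,lxsx] add [fkjlv,lis] -> 14 lines: tgmv sacs mzig dub tghd vif zeki qjnu fkjlv lis assr fxcmi ggkk gjzam
Hunk 2: at line 2 remove [mzig] add [uen] -> 14 lines: tgmv sacs uen dub tghd vif zeki qjnu fkjlv lis assr fxcmi ggkk gjzam
Hunk 3: at line 1 remove [uen] add [zpphq,qusba] -> 15 lines: tgmv sacs zpphq qusba dub tghd vif zeki qjnu fkjlv lis assr fxcmi ggkk gjzam
Final line 3: zpphq

Answer: zpphq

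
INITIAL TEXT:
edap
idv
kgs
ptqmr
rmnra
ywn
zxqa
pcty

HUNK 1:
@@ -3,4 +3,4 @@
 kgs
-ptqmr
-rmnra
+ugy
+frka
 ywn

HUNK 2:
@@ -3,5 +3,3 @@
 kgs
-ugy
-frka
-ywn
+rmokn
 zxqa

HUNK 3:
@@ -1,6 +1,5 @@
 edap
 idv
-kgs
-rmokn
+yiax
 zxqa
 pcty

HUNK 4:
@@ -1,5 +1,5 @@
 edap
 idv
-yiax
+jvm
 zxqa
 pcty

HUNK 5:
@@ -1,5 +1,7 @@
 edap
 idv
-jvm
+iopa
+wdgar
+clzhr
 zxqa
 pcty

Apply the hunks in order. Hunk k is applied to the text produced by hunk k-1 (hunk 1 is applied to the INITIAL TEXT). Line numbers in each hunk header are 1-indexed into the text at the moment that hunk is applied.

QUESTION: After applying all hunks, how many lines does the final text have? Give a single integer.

Answer: 7

Derivation:
Hunk 1: at line 3 remove [ptqmr,rmnra] add [ugy,frka] -> 8 lines: edap idv kgs ugy frka ywn zxqa pcty
Hunk 2: at line 3 remove [ugy,frka,ywn] add [rmokn] -> 6 lines: edap idv kgs rmokn zxqa pcty
Hunk 3: at line 1 remove [kgs,rmokn] add [yiax] -> 5 lines: edap idv yiax zxqa pcty
Hunk 4: at line 1 remove [yiax] add [jvm] -> 5 lines: edap idv jvm zxqa pcty
Hunk 5: at line 1 remove [jvm] add [iopa,wdgar,clzhr] -> 7 lines: edap idv iopa wdgar clzhr zxqa pcty
Final line count: 7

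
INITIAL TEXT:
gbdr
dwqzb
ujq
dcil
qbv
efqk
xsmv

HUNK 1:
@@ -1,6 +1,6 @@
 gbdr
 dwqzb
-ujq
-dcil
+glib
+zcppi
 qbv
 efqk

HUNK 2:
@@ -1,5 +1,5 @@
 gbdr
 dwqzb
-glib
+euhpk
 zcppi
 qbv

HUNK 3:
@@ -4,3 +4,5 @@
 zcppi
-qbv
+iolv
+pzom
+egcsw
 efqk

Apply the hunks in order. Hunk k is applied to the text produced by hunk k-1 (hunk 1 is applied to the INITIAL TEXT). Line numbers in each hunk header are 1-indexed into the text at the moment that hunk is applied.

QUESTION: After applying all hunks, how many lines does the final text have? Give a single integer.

Hunk 1: at line 1 remove [ujq,dcil] add [glib,zcppi] -> 7 lines: gbdr dwqzb glib zcppi qbv efqk xsmv
Hunk 2: at line 1 remove [glib] add [euhpk] -> 7 lines: gbdr dwqzb euhpk zcppi qbv efqk xsmv
Hunk 3: at line 4 remove [qbv] add [iolv,pzom,egcsw] -> 9 lines: gbdr dwqzb euhpk zcppi iolv pzom egcsw efqk xsmv
Final line count: 9

Answer: 9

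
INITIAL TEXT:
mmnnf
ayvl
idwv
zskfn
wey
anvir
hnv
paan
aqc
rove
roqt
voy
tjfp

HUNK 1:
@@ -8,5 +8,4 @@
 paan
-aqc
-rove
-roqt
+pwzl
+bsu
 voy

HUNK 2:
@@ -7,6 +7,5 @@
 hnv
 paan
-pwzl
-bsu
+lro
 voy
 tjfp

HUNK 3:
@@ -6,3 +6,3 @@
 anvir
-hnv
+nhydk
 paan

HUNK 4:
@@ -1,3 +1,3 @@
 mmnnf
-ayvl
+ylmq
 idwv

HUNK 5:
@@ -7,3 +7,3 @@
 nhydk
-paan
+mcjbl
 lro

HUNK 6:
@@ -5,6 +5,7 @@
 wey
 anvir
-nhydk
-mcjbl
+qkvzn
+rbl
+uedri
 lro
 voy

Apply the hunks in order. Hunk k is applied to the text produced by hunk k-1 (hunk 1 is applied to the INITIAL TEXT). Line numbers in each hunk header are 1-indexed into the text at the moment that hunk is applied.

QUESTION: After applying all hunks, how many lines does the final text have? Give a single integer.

Hunk 1: at line 8 remove [aqc,rove,roqt] add [pwzl,bsu] -> 12 lines: mmnnf ayvl idwv zskfn wey anvir hnv paan pwzl bsu voy tjfp
Hunk 2: at line 7 remove [pwzl,bsu] add [lro] -> 11 lines: mmnnf ayvl idwv zskfn wey anvir hnv paan lro voy tjfp
Hunk 3: at line 6 remove [hnv] add [nhydk] -> 11 lines: mmnnf ayvl idwv zskfn wey anvir nhydk paan lro voy tjfp
Hunk 4: at line 1 remove [ayvl] add [ylmq] -> 11 lines: mmnnf ylmq idwv zskfn wey anvir nhydk paan lro voy tjfp
Hunk 5: at line 7 remove [paan] add [mcjbl] -> 11 lines: mmnnf ylmq idwv zskfn wey anvir nhydk mcjbl lro voy tjfp
Hunk 6: at line 5 remove [nhydk,mcjbl] add [qkvzn,rbl,uedri] -> 12 lines: mmnnf ylmq idwv zskfn wey anvir qkvzn rbl uedri lro voy tjfp
Final line count: 12

Answer: 12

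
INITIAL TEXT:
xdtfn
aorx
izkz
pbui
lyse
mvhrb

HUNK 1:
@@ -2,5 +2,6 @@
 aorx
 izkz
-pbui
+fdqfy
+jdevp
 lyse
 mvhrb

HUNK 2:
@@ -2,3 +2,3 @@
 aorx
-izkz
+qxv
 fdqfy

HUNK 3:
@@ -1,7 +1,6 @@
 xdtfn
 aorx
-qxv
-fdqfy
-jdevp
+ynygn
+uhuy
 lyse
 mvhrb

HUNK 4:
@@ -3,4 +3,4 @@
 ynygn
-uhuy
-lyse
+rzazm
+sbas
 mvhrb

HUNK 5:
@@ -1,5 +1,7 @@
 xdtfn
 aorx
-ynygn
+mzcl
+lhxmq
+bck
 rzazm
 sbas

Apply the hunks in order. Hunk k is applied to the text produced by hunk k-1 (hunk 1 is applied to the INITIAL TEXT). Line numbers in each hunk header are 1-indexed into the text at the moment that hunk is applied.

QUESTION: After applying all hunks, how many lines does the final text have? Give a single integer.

Answer: 8

Derivation:
Hunk 1: at line 2 remove [pbui] add [fdqfy,jdevp] -> 7 lines: xdtfn aorx izkz fdqfy jdevp lyse mvhrb
Hunk 2: at line 2 remove [izkz] add [qxv] -> 7 lines: xdtfn aorx qxv fdqfy jdevp lyse mvhrb
Hunk 3: at line 1 remove [qxv,fdqfy,jdevp] add [ynygn,uhuy] -> 6 lines: xdtfn aorx ynygn uhuy lyse mvhrb
Hunk 4: at line 3 remove [uhuy,lyse] add [rzazm,sbas] -> 6 lines: xdtfn aorx ynygn rzazm sbas mvhrb
Hunk 5: at line 1 remove [ynygn] add [mzcl,lhxmq,bck] -> 8 lines: xdtfn aorx mzcl lhxmq bck rzazm sbas mvhrb
Final line count: 8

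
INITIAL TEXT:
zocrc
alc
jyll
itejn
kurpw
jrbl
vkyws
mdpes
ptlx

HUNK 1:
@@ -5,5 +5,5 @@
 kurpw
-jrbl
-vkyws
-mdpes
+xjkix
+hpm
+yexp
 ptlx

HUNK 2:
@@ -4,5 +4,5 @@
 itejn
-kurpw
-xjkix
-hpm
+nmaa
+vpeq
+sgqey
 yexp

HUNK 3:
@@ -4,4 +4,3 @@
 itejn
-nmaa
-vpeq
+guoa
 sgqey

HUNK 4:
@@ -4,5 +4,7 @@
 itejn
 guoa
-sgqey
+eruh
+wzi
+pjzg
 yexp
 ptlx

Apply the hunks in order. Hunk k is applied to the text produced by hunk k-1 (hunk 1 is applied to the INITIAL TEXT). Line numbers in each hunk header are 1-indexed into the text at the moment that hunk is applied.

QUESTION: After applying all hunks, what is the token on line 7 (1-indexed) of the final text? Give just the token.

Hunk 1: at line 5 remove [jrbl,vkyws,mdpes] add [xjkix,hpm,yexp] -> 9 lines: zocrc alc jyll itejn kurpw xjkix hpm yexp ptlx
Hunk 2: at line 4 remove [kurpw,xjkix,hpm] add [nmaa,vpeq,sgqey] -> 9 lines: zocrc alc jyll itejn nmaa vpeq sgqey yexp ptlx
Hunk 3: at line 4 remove [nmaa,vpeq] add [guoa] -> 8 lines: zocrc alc jyll itejn guoa sgqey yexp ptlx
Hunk 4: at line 4 remove [sgqey] add [eruh,wzi,pjzg] -> 10 lines: zocrc alc jyll itejn guoa eruh wzi pjzg yexp ptlx
Final line 7: wzi

Answer: wzi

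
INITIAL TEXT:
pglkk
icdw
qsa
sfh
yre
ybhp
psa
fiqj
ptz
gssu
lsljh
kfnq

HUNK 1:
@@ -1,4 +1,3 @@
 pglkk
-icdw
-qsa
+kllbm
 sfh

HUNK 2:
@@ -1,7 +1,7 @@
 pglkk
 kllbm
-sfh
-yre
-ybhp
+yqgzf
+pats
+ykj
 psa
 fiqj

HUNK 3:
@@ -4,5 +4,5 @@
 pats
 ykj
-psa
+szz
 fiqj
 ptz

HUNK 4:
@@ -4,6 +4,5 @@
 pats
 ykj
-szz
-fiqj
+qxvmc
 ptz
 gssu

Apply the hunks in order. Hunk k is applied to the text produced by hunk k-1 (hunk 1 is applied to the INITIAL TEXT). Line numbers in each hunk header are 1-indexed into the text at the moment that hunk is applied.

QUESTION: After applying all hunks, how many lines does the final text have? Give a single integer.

Answer: 10

Derivation:
Hunk 1: at line 1 remove [icdw,qsa] add [kllbm] -> 11 lines: pglkk kllbm sfh yre ybhp psa fiqj ptz gssu lsljh kfnq
Hunk 2: at line 1 remove [sfh,yre,ybhp] add [yqgzf,pats,ykj] -> 11 lines: pglkk kllbm yqgzf pats ykj psa fiqj ptz gssu lsljh kfnq
Hunk 3: at line 4 remove [psa] add [szz] -> 11 lines: pglkk kllbm yqgzf pats ykj szz fiqj ptz gssu lsljh kfnq
Hunk 4: at line 4 remove [szz,fiqj] add [qxvmc] -> 10 lines: pglkk kllbm yqgzf pats ykj qxvmc ptz gssu lsljh kfnq
Final line count: 10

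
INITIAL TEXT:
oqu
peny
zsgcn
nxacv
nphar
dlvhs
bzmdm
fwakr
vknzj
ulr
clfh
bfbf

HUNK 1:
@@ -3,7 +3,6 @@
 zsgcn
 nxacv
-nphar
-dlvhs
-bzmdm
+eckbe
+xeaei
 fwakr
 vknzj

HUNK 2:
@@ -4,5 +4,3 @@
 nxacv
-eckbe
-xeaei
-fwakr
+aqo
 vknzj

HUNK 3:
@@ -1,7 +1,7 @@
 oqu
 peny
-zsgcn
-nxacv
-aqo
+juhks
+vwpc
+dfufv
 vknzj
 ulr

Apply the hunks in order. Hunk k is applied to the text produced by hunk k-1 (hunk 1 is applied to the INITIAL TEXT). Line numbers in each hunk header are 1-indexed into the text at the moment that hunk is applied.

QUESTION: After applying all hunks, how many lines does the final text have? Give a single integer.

Hunk 1: at line 3 remove [nphar,dlvhs,bzmdm] add [eckbe,xeaei] -> 11 lines: oqu peny zsgcn nxacv eckbe xeaei fwakr vknzj ulr clfh bfbf
Hunk 2: at line 4 remove [eckbe,xeaei,fwakr] add [aqo] -> 9 lines: oqu peny zsgcn nxacv aqo vknzj ulr clfh bfbf
Hunk 3: at line 1 remove [zsgcn,nxacv,aqo] add [juhks,vwpc,dfufv] -> 9 lines: oqu peny juhks vwpc dfufv vknzj ulr clfh bfbf
Final line count: 9

Answer: 9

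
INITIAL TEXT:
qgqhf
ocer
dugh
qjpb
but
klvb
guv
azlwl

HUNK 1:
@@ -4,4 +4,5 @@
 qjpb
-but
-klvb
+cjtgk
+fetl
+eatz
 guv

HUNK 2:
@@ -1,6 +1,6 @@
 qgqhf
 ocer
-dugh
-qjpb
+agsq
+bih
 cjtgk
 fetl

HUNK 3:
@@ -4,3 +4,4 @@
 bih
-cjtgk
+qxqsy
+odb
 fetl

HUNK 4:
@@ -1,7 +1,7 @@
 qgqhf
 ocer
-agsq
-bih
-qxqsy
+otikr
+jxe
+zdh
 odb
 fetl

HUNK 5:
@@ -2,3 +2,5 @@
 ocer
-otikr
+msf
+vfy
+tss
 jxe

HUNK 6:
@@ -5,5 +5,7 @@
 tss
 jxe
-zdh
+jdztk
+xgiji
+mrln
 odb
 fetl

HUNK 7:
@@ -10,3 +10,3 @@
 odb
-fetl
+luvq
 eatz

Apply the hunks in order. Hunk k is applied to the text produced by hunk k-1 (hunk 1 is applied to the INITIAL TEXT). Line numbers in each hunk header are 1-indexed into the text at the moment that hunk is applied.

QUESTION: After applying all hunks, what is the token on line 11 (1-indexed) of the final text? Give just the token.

Answer: luvq

Derivation:
Hunk 1: at line 4 remove [but,klvb] add [cjtgk,fetl,eatz] -> 9 lines: qgqhf ocer dugh qjpb cjtgk fetl eatz guv azlwl
Hunk 2: at line 1 remove [dugh,qjpb] add [agsq,bih] -> 9 lines: qgqhf ocer agsq bih cjtgk fetl eatz guv azlwl
Hunk 3: at line 4 remove [cjtgk] add [qxqsy,odb] -> 10 lines: qgqhf ocer agsq bih qxqsy odb fetl eatz guv azlwl
Hunk 4: at line 1 remove [agsq,bih,qxqsy] add [otikr,jxe,zdh] -> 10 lines: qgqhf ocer otikr jxe zdh odb fetl eatz guv azlwl
Hunk 5: at line 2 remove [otikr] add [msf,vfy,tss] -> 12 lines: qgqhf ocer msf vfy tss jxe zdh odb fetl eatz guv azlwl
Hunk 6: at line 5 remove [zdh] add [jdztk,xgiji,mrln] -> 14 lines: qgqhf ocer msf vfy tss jxe jdztk xgiji mrln odb fetl eatz guv azlwl
Hunk 7: at line 10 remove [fetl] add [luvq] -> 14 lines: qgqhf ocer msf vfy tss jxe jdztk xgiji mrln odb luvq eatz guv azlwl
Final line 11: luvq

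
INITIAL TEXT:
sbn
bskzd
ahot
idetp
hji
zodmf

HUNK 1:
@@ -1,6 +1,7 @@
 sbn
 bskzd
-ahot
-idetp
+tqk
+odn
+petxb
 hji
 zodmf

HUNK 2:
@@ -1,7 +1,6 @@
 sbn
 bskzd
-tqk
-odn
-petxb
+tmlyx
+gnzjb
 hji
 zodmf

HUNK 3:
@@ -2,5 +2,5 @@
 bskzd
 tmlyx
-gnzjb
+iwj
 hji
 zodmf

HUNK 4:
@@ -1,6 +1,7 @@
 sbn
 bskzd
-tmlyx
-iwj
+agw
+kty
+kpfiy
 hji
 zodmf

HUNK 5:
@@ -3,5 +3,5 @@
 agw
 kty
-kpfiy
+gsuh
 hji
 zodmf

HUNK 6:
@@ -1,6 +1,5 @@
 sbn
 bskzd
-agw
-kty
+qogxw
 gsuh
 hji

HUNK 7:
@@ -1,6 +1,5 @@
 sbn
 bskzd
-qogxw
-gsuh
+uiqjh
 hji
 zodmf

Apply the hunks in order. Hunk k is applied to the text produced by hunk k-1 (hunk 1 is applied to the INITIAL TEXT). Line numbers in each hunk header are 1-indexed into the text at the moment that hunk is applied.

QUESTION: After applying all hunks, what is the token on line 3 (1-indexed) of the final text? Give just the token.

Hunk 1: at line 1 remove [ahot,idetp] add [tqk,odn,petxb] -> 7 lines: sbn bskzd tqk odn petxb hji zodmf
Hunk 2: at line 1 remove [tqk,odn,petxb] add [tmlyx,gnzjb] -> 6 lines: sbn bskzd tmlyx gnzjb hji zodmf
Hunk 3: at line 2 remove [gnzjb] add [iwj] -> 6 lines: sbn bskzd tmlyx iwj hji zodmf
Hunk 4: at line 1 remove [tmlyx,iwj] add [agw,kty,kpfiy] -> 7 lines: sbn bskzd agw kty kpfiy hji zodmf
Hunk 5: at line 3 remove [kpfiy] add [gsuh] -> 7 lines: sbn bskzd agw kty gsuh hji zodmf
Hunk 6: at line 1 remove [agw,kty] add [qogxw] -> 6 lines: sbn bskzd qogxw gsuh hji zodmf
Hunk 7: at line 1 remove [qogxw,gsuh] add [uiqjh] -> 5 lines: sbn bskzd uiqjh hji zodmf
Final line 3: uiqjh

Answer: uiqjh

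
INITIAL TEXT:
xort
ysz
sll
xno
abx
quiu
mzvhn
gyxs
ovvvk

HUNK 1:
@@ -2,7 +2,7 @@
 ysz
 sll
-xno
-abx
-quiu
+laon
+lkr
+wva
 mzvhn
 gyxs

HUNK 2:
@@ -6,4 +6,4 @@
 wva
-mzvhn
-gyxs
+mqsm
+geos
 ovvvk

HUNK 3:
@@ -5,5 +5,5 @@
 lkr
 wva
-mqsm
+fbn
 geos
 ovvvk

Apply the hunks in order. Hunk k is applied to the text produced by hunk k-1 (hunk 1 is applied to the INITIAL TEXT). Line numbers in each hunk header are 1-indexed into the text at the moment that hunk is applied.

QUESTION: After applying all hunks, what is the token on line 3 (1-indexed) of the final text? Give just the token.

Hunk 1: at line 2 remove [xno,abx,quiu] add [laon,lkr,wva] -> 9 lines: xort ysz sll laon lkr wva mzvhn gyxs ovvvk
Hunk 2: at line 6 remove [mzvhn,gyxs] add [mqsm,geos] -> 9 lines: xort ysz sll laon lkr wva mqsm geos ovvvk
Hunk 3: at line 5 remove [mqsm] add [fbn] -> 9 lines: xort ysz sll laon lkr wva fbn geos ovvvk
Final line 3: sll

Answer: sll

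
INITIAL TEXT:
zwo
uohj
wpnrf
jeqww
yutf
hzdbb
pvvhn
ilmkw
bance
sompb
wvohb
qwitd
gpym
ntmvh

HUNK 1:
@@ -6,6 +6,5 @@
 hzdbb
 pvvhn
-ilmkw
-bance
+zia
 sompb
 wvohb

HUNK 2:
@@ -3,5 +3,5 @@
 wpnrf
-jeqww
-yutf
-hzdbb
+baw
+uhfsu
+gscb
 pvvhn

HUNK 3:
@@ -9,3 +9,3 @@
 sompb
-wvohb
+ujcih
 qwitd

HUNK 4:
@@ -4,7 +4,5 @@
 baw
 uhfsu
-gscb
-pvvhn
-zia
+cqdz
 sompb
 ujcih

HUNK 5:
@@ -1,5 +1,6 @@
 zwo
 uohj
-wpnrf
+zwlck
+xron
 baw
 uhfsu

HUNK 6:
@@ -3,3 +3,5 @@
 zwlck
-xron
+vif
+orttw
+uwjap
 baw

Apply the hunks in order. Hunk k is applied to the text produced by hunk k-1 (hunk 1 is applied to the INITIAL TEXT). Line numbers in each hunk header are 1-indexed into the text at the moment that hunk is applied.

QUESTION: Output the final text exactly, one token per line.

Hunk 1: at line 6 remove [ilmkw,bance] add [zia] -> 13 lines: zwo uohj wpnrf jeqww yutf hzdbb pvvhn zia sompb wvohb qwitd gpym ntmvh
Hunk 2: at line 3 remove [jeqww,yutf,hzdbb] add [baw,uhfsu,gscb] -> 13 lines: zwo uohj wpnrf baw uhfsu gscb pvvhn zia sompb wvohb qwitd gpym ntmvh
Hunk 3: at line 9 remove [wvohb] add [ujcih] -> 13 lines: zwo uohj wpnrf baw uhfsu gscb pvvhn zia sompb ujcih qwitd gpym ntmvh
Hunk 4: at line 4 remove [gscb,pvvhn,zia] add [cqdz] -> 11 lines: zwo uohj wpnrf baw uhfsu cqdz sompb ujcih qwitd gpym ntmvh
Hunk 5: at line 1 remove [wpnrf] add [zwlck,xron] -> 12 lines: zwo uohj zwlck xron baw uhfsu cqdz sompb ujcih qwitd gpym ntmvh
Hunk 6: at line 3 remove [xron] add [vif,orttw,uwjap] -> 14 lines: zwo uohj zwlck vif orttw uwjap baw uhfsu cqdz sompb ujcih qwitd gpym ntmvh

Answer: zwo
uohj
zwlck
vif
orttw
uwjap
baw
uhfsu
cqdz
sompb
ujcih
qwitd
gpym
ntmvh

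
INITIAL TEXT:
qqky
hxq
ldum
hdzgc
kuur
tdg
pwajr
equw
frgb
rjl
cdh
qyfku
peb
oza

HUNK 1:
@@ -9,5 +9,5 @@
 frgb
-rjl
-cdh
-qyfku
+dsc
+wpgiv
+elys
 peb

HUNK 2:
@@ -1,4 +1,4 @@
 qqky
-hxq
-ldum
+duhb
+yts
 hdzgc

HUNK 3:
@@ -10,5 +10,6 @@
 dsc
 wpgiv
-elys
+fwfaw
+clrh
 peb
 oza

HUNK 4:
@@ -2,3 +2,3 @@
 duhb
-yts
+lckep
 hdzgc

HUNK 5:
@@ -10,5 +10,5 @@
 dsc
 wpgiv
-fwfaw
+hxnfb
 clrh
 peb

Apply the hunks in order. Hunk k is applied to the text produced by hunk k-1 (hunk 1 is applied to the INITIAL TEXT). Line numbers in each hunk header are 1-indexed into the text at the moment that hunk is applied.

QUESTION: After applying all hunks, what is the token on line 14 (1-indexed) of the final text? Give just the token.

Answer: peb

Derivation:
Hunk 1: at line 9 remove [rjl,cdh,qyfku] add [dsc,wpgiv,elys] -> 14 lines: qqky hxq ldum hdzgc kuur tdg pwajr equw frgb dsc wpgiv elys peb oza
Hunk 2: at line 1 remove [hxq,ldum] add [duhb,yts] -> 14 lines: qqky duhb yts hdzgc kuur tdg pwajr equw frgb dsc wpgiv elys peb oza
Hunk 3: at line 10 remove [elys] add [fwfaw,clrh] -> 15 lines: qqky duhb yts hdzgc kuur tdg pwajr equw frgb dsc wpgiv fwfaw clrh peb oza
Hunk 4: at line 2 remove [yts] add [lckep] -> 15 lines: qqky duhb lckep hdzgc kuur tdg pwajr equw frgb dsc wpgiv fwfaw clrh peb oza
Hunk 5: at line 10 remove [fwfaw] add [hxnfb] -> 15 lines: qqky duhb lckep hdzgc kuur tdg pwajr equw frgb dsc wpgiv hxnfb clrh peb oza
Final line 14: peb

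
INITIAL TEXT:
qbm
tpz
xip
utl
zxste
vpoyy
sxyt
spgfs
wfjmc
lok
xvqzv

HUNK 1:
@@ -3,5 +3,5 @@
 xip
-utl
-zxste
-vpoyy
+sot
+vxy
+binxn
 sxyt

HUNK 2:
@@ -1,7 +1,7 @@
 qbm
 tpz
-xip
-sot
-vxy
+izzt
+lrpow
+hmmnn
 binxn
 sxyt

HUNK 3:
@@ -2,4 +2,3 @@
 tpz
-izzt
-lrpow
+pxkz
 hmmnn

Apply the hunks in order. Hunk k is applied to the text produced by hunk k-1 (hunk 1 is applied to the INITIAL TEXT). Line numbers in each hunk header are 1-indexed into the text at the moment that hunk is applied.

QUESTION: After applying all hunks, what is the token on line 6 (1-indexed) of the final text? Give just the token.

Hunk 1: at line 3 remove [utl,zxste,vpoyy] add [sot,vxy,binxn] -> 11 lines: qbm tpz xip sot vxy binxn sxyt spgfs wfjmc lok xvqzv
Hunk 2: at line 1 remove [xip,sot,vxy] add [izzt,lrpow,hmmnn] -> 11 lines: qbm tpz izzt lrpow hmmnn binxn sxyt spgfs wfjmc lok xvqzv
Hunk 3: at line 2 remove [izzt,lrpow] add [pxkz] -> 10 lines: qbm tpz pxkz hmmnn binxn sxyt spgfs wfjmc lok xvqzv
Final line 6: sxyt

Answer: sxyt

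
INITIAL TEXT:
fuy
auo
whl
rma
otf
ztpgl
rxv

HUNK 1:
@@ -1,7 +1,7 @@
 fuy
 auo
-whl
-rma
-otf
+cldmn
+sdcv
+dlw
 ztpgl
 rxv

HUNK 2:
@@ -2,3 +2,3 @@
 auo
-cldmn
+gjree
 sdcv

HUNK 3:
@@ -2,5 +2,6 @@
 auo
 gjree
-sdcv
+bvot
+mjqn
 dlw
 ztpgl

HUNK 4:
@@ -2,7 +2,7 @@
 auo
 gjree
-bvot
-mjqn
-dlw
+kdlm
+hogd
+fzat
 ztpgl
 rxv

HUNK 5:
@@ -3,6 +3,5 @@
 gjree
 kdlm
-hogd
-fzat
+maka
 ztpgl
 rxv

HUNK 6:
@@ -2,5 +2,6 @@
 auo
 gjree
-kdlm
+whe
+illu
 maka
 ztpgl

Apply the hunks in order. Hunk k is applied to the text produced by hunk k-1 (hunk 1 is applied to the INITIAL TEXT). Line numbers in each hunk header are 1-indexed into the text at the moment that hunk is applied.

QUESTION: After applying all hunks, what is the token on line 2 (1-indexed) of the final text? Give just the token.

Hunk 1: at line 1 remove [whl,rma,otf] add [cldmn,sdcv,dlw] -> 7 lines: fuy auo cldmn sdcv dlw ztpgl rxv
Hunk 2: at line 2 remove [cldmn] add [gjree] -> 7 lines: fuy auo gjree sdcv dlw ztpgl rxv
Hunk 3: at line 2 remove [sdcv] add [bvot,mjqn] -> 8 lines: fuy auo gjree bvot mjqn dlw ztpgl rxv
Hunk 4: at line 2 remove [bvot,mjqn,dlw] add [kdlm,hogd,fzat] -> 8 lines: fuy auo gjree kdlm hogd fzat ztpgl rxv
Hunk 5: at line 3 remove [hogd,fzat] add [maka] -> 7 lines: fuy auo gjree kdlm maka ztpgl rxv
Hunk 6: at line 2 remove [kdlm] add [whe,illu] -> 8 lines: fuy auo gjree whe illu maka ztpgl rxv
Final line 2: auo

Answer: auo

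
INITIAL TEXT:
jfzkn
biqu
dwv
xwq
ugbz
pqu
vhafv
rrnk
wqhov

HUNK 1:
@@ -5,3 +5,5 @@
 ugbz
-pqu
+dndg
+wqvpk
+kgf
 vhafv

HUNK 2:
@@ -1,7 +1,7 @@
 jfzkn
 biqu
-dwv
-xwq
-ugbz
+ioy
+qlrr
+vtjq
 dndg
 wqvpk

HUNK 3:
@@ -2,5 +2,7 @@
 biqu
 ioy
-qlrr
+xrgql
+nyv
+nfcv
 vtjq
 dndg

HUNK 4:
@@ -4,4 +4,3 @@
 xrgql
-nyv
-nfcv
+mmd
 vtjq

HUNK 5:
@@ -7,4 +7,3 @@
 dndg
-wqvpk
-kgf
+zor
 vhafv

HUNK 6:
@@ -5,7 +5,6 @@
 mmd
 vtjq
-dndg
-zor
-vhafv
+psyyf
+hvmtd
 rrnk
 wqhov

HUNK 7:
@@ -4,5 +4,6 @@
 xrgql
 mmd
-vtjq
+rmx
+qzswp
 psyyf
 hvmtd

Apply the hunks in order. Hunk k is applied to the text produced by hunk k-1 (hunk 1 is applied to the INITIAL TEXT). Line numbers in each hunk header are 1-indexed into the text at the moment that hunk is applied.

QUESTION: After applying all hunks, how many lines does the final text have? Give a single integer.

Answer: 11

Derivation:
Hunk 1: at line 5 remove [pqu] add [dndg,wqvpk,kgf] -> 11 lines: jfzkn biqu dwv xwq ugbz dndg wqvpk kgf vhafv rrnk wqhov
Hunk 2: at line 1 remove [dwv,xwq,ugbz] add [ioy,qlrr,vtjq] -> 11 lines: jfzkn biqu ioy qlrr vtjq dndg wqvpk kgf vhafv rrnk wqhov
Hunk 3: at line 2 remove [qlrr] add [xrgql,nyv,nfcv] -> 13 lines: jfzkn biqu ioy xrgql nyv nfcv vtjq dndg wqvpk kgf vhafv rrnk wqhov
Hunk 4: at line 4 remove [nyv,nfcv] add [mmd] -> 12 lines: jfzkn biqu ioy xrgql mmd vtjq dndg wqvpk kgf vhafv rrnk wqhov
Hunk 5: at line 7 remove [wqvpk,kgf] add [zor] -> 11 lines: jfzkn biqu ioy xrgql mmd vtjq dndg zor vhafv rrnk wqhov
Hunk 6: at line 5 remove [dndg,zor,vhafv] add [psyyf,hvmtd] -> 10 lines: jfzkn biqu ioy xrgql mmd vtjq psyyf hvmtd rrnk wqhov
Hunk 7: at line 4 remove [vtjq] add [rmx,qzswp] -> 11 lines: jfzkn biqu ioy xrgql mmd rmx qzswp psyyf hvmtd rrnk wqhov
Final line count: 11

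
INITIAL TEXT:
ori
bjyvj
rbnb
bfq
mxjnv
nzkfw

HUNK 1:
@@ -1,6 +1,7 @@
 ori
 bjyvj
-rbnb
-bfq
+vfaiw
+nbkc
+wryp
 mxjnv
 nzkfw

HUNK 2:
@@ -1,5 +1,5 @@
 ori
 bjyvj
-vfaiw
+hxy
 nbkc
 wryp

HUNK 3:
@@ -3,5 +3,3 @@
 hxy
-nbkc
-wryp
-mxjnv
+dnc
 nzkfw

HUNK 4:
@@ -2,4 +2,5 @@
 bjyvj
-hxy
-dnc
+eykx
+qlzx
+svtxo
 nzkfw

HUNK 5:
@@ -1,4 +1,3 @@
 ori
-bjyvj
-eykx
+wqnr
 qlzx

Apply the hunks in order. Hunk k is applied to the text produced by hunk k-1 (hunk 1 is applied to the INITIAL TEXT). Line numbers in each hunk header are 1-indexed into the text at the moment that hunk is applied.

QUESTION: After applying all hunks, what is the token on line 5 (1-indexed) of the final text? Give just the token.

Answer: nzkfw

Derivation:
Hunk 1: at line 1 remove [rbnb,bfq] add [vfaiw,nbkc,wryp] -> 7 lines: ori bjyvj vfaiw nbkc wryp mxjnv nzkfw
Hunk 2: at line 1 remove [vfaiw] add [hxy] -> 7 lines: ori bjyvj hxy nbkc wryp mxjnv nzkfw
Hunk 3: at line 3 remove [nbkc,wryp,mxjnv] add [dnc] -> 5 lines: ori bjyvj hxy dnc nzkfw
Hunk 4: at line 2 remove [hxy,dnc] add [eykx,qlzx,svtxo] -> 6 lines: ori bjyvj eykx qlzx svtxo nzkfw
Hunk 5: at line 1 remove [bjyvj,eykx] add [wqnr] -> 5 lines: ori wqnr qlzx svtxo nzkfw
Final line 5: nzkfw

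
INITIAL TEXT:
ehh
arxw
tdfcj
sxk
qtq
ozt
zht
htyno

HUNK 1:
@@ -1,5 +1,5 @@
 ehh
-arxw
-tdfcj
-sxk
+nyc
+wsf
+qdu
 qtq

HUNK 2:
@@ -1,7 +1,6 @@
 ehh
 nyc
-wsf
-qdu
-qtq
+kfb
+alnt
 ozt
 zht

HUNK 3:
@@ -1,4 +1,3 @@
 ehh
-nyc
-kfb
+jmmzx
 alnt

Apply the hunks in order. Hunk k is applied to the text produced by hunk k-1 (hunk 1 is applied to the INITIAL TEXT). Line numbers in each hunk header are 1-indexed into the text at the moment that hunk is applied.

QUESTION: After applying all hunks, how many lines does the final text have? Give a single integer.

Answer: 6

Derivation:
Hunk 1: at line 1 remove [arxw,tdfcj,sxk] add [nyc,wsf,qdu] -> 8 lines: ehh nyc wsf qdu qtq ozt zht htyno
Hunk 2: at line 1 remove [wsf,qdu,qtq] add [kfb,alnt] -> 7 lines: ehh nyc kfb alnt ozt zht htyno
Hunk 3: at line 1 remove [nyc,kfb] add [jmmzx] -> 6 lines: ehh jmmzx alnt ozt zht htyno
Final line count: 6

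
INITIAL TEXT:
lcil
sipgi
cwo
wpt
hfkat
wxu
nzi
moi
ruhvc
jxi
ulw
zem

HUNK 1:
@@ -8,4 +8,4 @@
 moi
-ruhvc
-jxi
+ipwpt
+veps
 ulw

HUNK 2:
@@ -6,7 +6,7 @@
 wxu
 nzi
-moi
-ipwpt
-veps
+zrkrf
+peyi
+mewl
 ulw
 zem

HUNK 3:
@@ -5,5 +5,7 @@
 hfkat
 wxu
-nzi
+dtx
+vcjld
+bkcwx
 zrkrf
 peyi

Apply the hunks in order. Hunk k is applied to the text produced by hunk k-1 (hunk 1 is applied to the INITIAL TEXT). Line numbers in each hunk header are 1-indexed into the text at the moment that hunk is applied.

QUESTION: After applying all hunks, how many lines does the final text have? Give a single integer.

Answer: 14

Derivation:
Hunk 1: at line 8 remove [ruhvc,jxi] add [ipwpt,veps] -> 12 lines: lcil sipgi cwo wpt hfkat wxu nzi moi ipwpt veps ulw zem
Hunk 2: at line 6 remove [moi,ipwpt,veps] add [zrkrf,peyi,mewl] -> 12 lines: lcil sipgi cwo wpt hfkat wxu nzi zrkrf peyi mewl ulw zem
Hunk 3: at line 5 remove [nzi] add [dtx,vcjld,bkcwx] -> 14 lines: lcil sipgi cwo wpt hfkat wxu dtx vcjld bkcwx zrkrf peyi mewl ulw zem
Final line count: 14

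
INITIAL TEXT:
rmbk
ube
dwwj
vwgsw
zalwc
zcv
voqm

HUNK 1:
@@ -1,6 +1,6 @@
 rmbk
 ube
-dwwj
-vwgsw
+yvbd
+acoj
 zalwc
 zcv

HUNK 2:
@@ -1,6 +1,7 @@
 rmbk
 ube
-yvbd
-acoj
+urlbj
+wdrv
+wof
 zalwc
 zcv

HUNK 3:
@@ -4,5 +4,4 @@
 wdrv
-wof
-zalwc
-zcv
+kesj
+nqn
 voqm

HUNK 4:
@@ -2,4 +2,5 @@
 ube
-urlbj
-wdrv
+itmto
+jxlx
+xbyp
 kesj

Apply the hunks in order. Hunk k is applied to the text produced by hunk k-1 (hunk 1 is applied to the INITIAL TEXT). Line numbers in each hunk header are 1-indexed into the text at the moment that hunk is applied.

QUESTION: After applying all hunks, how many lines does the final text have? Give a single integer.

Answer: 8

Derivation:
Hunk 1: at line 1 remove [dwwj,vwgsw] add [yvbd,acoj] -> 7 lines: rmbk ube yvbd acoj zalwc zcv voqm
Hunk 2: at line 1 remove [yvbd,acoj] add [urlbj,wdrv,wof] -> 8 lines: rmbk ube urlbj wdrv wof zalwc zcv voqm
Hunk 3: at line 4 remove [wof,zalwc,zcv] add [kesj,nqn] -> 7 lines: rmbk ube urlbj wdrv kesj nqn voqm
Hunk 4: at line 2 remove [urlbj,wdrv] add [itmto,jxlx,xbyp] -> 8 lines: rmbk ube itmto jxlx xbyp kesj nqn voqm
Final line count: 8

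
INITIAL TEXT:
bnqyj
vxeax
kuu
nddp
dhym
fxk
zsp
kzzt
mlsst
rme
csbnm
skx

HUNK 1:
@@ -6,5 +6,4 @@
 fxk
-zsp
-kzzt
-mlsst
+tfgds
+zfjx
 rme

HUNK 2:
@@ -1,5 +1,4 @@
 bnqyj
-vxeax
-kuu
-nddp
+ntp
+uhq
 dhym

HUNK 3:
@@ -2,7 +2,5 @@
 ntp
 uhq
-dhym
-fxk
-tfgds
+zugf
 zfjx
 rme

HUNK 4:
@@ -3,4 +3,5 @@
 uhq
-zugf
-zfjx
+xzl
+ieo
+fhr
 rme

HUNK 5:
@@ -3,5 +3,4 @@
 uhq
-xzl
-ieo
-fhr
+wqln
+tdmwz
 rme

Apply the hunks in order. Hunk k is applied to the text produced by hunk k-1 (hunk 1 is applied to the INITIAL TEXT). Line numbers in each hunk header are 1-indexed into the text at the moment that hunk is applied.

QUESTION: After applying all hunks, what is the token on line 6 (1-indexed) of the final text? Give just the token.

Answer: rme

Derivation:
Hunk 1: at line 6 remove [zsp,kzzt,mlsst] add [tfgds,zfjx] -> 11 lines: bnqyj vxeax kuu nddp dhym fxk tfgds zfjx rme csbnm skx
Hunk 2: at line 1 remove [vxeax,kuu,nddp] add [ntp,uhq] -> 10 lines: bnqyj ntp uhq dhym fxk tfgds zfjx rme csbnm skx
Hunk 3: at line 2 remove [dhym,fxk,tfgds] add [zugf] -> 8 lines: bnqyj ntp uhq zugf zfjx rme csbnm skx
Hunk 4: at line 3 remove [zugf,zfjx] add [xzl,ieo,fhr] -> 9 lines: bnqyj ntp uhq xzl ieo fhr rme csbnm skx
Hunk 5: at line 3 remove [xzl,ieo,fhr] add [wqln,tdmwz] -> 8 lines: bnqyj ntp uhq wqln tdmwz rme csbnm skx
Final line 6: rme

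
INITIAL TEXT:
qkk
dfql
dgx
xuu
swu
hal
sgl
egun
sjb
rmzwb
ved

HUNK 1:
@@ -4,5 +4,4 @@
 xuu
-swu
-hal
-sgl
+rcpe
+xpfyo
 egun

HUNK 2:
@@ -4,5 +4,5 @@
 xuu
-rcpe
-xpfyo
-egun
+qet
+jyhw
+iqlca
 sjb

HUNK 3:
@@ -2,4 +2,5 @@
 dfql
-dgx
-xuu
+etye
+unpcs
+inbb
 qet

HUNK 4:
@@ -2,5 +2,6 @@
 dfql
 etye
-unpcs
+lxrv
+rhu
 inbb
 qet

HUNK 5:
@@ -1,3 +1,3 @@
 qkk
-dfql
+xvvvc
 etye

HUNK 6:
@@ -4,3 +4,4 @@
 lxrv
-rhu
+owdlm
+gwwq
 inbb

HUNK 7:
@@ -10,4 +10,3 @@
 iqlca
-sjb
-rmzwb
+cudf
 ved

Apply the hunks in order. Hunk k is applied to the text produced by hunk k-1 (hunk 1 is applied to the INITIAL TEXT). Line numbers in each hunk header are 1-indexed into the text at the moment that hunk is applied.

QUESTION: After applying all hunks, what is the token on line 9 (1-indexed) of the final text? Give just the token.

Hunk 1: at line 4 remove [swu,hal,sgl] add [rcpe,xpfyo] -> 10 lines: qkk dfql dgx xuu rcpe xpfyo egun sjb rmzwb ved
Hunk 2: at line 4 remove [rcpe,xpfyo,egun] add [qet,jyhw,iqlca] -> 10 lines: qkk dfql dgx xuu qet jyhw iqlca sjb rmzwb ved
Hunk 3: at line 2 remove [dgx,xuu] add [etye,unpcs,inbb] -> 11 lines: qkk dfql etye unpcs inbb qet jyhw iqlca sjb rmzwb ved
Hunk 4: at line 2 remove [unpcs] add [lxrv,rhu] -> 12 lines: qkk dfql etye lxrv rhu inbb qet jyhw iqlca sjb rmzwb ved
Hunk 5: at line 1 remove [dfql] add [xvvvc] -> 12 lines: qkk xvvvc etye lxrv rhu inbb qet jyhw iqlca sjb rmzwb ved
Hunk 6: at line 4 remove [rhu] add [owdlm,gwwq] -> 13 lines: qkk xvvvc etye lxrv owdlm gwwq inbb qet jyhw iqlca sjb rmzwb ved
Hunk 7: at line 10 remove [sjb,rmzwb] add [cudf] -> 12 lines: qkk xvvvc etye lxrv owdlm gwwq inbb qet jyhw iqlca cudf ved
Final line 9: jyhw

Answer: jyhw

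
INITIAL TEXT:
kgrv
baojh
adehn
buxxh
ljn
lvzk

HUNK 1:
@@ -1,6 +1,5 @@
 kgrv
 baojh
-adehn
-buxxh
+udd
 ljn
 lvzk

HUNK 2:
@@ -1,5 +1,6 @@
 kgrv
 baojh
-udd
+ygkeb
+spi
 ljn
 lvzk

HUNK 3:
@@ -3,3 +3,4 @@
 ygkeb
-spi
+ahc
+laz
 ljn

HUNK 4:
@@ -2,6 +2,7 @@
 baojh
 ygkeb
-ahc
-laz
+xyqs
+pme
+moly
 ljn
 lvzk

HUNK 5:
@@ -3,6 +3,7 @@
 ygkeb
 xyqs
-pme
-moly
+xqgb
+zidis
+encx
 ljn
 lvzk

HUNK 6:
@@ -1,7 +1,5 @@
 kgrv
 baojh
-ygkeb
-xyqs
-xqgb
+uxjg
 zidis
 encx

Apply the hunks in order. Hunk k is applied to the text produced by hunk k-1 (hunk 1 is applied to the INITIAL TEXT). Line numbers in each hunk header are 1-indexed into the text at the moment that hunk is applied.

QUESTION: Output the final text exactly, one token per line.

Hunk 1: at line 1 remove [adehn,buxxh] add [udd] -> 5 lines: kgrv baojh udd ljn lvzk
Hunk 2: at line 1 remove [udd] add [ygkeb,spi] -> 6 lines: kgrv baojh ygkeb spi ljn lvzk
Hunk 3: at line 3 remove [spi] add [ahc,laz] -> 7 lines: kgrv baojh ygkeb ahc laz ljn lvzk
Hunk 4: at line 2 remove [ahc,laz] add [xyqs,pme,moly] -> 8 lines: kgrv baojh ygkeb xyqs pme moly ljn lvzk
Hunk 5: at line 3 remove [pme,moly] add [xqgb,zidis,encx] -> 9 lines: kgrv baojh ygkeb xyqs xqgb zidis encx ljn lvzk
Hunk 6: at line 1 remove [ygkeb,xyqs,xqgb] add [uxjg] -> 7 lines: kgrv baojh uxjg zidis encx ljn lvzk

Answer: kgrv
baojh
uxjg
zidis
encx
ljn
lvzk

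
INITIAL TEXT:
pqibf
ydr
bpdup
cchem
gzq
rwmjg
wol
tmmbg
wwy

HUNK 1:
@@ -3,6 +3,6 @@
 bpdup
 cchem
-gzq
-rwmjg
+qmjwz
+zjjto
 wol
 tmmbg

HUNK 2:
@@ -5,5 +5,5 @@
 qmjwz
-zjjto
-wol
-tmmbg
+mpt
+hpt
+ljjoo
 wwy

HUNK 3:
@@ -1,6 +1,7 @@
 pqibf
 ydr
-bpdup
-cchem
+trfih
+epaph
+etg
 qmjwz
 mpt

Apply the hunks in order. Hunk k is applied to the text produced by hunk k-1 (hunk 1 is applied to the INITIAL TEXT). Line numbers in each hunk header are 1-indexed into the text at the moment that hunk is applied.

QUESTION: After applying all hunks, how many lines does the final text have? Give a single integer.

Answer: 10

Derivation:
Hunk 1: at line 3 remove [gzq,rwmjg] add [qmjwz,zjjto] -> 9 lines: pqibf ydr bpdup cchem qmjwz zjjto wol tmmbg wwy
Hunk 2: at line 5 remove [zjjto,wol,tmmbg] add [mpt,hpt,ljjoo] -> 9 lines: pqibf ydr bpdup cchem qmjwz mpt hpt ljjoo wwy
Hunk 3: at line 1 remove [bpdup,cchem] add [trfih,epaph,etg] -> 10 lines: pqibf ydr trfih epaph etg qmjwz mpt hpt ljjoo wwy
Final line count: 10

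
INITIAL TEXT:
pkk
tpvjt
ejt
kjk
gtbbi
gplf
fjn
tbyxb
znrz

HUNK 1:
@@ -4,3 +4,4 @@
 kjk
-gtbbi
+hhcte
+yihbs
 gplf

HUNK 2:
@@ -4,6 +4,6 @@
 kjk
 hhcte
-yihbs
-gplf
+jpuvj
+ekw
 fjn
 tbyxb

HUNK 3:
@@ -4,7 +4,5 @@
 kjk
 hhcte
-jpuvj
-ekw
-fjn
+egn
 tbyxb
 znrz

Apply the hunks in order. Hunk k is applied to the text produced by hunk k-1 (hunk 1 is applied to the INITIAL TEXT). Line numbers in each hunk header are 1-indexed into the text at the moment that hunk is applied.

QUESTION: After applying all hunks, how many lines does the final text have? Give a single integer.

Hunk 1: at line 4 remove [gtbbi] add [hhcte,yihbs] -> 10 lines: pkk tpvjt ejt kjk hhcte yihbs gplf fjn tbyxb znrz
Hunk 2: at line 4 remove [yihbs,gplf] add [jpuvj,ekw] -> 10 lines: pkk tpvjt ejt kjk hhcte jpuvj ekw fjn tbyxb znrz
Hunk 3: at line 4 remove [jpuvj,ekw,fjn] add [egn] -> 8 lines: pkk tpvjt ejt kjk hhcte egn tbyxb znrz
Final line count: 8

Answer: 8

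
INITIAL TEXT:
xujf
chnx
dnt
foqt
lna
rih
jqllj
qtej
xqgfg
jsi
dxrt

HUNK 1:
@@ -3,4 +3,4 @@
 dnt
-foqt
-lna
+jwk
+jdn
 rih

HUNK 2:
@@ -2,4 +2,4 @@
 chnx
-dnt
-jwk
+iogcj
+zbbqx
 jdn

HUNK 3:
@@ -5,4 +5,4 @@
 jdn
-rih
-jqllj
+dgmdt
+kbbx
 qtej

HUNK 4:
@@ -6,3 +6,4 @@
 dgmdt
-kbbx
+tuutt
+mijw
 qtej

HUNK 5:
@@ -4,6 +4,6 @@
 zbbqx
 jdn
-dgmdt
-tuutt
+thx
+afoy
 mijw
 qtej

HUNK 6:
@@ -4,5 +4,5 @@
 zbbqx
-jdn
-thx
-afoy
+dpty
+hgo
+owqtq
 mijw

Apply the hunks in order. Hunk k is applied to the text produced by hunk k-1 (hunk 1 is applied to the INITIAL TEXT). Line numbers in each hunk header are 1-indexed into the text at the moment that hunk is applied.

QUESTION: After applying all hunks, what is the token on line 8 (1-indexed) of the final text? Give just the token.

Answer: mijw

Derivation:
Hunk 1: at line 3 remove [foqt,lna] add [jwk,jdn] -> 11 lines: xujf chnx dnt jwk jdn rih jqllj qtej xqgfg jsi dxrt
Hunk 2: at line 2 remove [dnt,jwk] add [iogcj,zbbqx] -> 11 lines: xujf chnx iogcj zbbqx jdn rih jqllj qtej xqgfg jsi dxrt
Hunk 3: at line 5 remove [rih,jqllj] add [dgmdt,kbbx] -> 11 lines: xujf chnx iogcj zbbqx jdn dgmdt kbbx qtej xqgfg jsi dxrt
Hunk 4: at line 6 remove [kbbx] add [tuutt,mijw] -> 12 lines: xujf chnx iogcj zbbqx jdn dgmdt tuutt mijw qtej xqgfg jsi dxrt
Hunk 5: at line 4 remove [dgmdt,tuutt] add [thx,afoy] -> 12 lines: xujf chnx iogcj zbbqx jdn thx afoy mijw qtej xqgfg jsi dxrt
Hunk 6: at line 4 remove [jdn,thx,afoy] add [dpty,hgo,owqtq] -> 12 lines: xujf chnx iogcj zbbqx dpty hgo owqtq mijw qtej xqgfg jsi dxrt
Final line 8: mijw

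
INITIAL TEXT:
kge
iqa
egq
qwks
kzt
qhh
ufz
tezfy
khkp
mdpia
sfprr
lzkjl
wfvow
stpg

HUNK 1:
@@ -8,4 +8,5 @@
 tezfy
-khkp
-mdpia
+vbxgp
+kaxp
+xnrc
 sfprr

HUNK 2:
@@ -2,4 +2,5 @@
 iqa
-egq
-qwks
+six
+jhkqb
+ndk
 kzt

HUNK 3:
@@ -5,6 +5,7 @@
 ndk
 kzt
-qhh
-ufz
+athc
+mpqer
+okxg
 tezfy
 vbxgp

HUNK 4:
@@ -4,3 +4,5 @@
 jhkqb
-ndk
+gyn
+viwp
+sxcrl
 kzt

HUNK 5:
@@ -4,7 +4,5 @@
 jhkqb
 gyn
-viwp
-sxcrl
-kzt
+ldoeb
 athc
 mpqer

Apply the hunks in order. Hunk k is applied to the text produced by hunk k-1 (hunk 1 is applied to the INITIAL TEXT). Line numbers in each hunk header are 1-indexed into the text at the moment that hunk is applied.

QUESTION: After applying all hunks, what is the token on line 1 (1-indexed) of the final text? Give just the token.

Hunk 1: at line 8 remove [khkp,mdpia] add [vbxgp,kaxp,xnrc] -> 15 lines: kge iqa egq qwks kzt qhh ufz tezfy vbxgp kaxp xnrc sfprr lzkjl wfvow stpg
Hunk 2: at line 2 remove [egq,qwks] add [six,jhkqb,ndk] -> 16 lines: kge iqa six jhkqb ndk kzt qhh ufz tezfy vbxgp kaxp xnrc sfprr lzkjl wfvow stpg
Hunk 3: at line 5 remove [qhh,ufz] add [athc,mpqer,okxg] -> 17 lines: kge iqa six jhkqb ndk kzt athc mpqer okxg tezfy vbxgp kaxp xnrc sfprr lzkjl wfvow stpg
Hunk 4: at line 4 remove [ndk] add [gyn,viwp,sxcrl] -> 19 lines: kge iqa six jhkqb gyn viwp sxcrl kzt athc mpqer okxg tezfy vbxgp kaxp xnrc sfprr lzkjl wfvow stpg
Hunk 5: at line 4 remove [viwp,sxcrl,kzt] add [ldoeb] -> 17 lines: kge iqa six jhkqb gyn ldoeb athc mpqer okxg tezfy vbxgp kaxp xnrc sfprr lzkjl wfvow stpg
Final line 1: kge

Answer: kge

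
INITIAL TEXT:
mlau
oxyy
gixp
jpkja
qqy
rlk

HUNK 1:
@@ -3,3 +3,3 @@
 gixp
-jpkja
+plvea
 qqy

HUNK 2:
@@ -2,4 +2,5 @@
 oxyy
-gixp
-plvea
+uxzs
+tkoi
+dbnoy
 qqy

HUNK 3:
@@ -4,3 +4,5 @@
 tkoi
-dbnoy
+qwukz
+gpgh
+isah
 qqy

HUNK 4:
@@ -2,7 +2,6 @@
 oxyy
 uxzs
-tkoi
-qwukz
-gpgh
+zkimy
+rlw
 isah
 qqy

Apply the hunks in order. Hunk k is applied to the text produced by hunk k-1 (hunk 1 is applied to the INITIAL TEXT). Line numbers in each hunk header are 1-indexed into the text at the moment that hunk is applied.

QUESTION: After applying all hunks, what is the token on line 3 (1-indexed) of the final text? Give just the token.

Hunk 1: at line 3 remove [jpkja] add [plvea] -> 6 lines: mlau oxyy gixp plvea qqy rlk
Hunk 2: at line 2 remove [gixp,plvea] add [uxzs,tkoi,dbnoy] -> 7 lines: mlau oxyy uxzs tkoi dbnoy qqy rlk
Hunk 3: at line 4 remove [dbnoy] add [qwukz,gpgh,isah] -> 9 lines: mlau oxyy uxzs tkoi qwukz gpgh isah qqy rlk
Hunk 4: at line 2 remove [tkoi,qwukz,gpgh] add [zkimy,rlw] -> 8 lines: mlau oxyy uxzs zkimy rlw isah qqy rlk
Final line 3: uxzs

Answer: uxzs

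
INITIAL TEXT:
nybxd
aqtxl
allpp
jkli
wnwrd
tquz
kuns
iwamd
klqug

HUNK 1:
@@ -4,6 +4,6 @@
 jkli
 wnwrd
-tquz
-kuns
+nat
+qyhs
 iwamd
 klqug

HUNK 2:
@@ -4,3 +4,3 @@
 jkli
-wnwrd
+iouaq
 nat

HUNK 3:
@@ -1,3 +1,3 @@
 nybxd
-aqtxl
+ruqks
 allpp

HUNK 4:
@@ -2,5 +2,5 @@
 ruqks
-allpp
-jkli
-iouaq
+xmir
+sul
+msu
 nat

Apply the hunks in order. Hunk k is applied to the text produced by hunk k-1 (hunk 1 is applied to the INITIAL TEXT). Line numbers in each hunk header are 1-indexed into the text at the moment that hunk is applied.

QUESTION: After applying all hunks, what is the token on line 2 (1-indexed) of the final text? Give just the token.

Answer: ruqks

Derivation:
Hunk 1: at line 4 remove [tquz,kuns] add [nat,qyhs] -> 9 lines: nybxd aqtxl allpp jkli wnwrd nat qyhs iwamd klqug
Hunk 2: at line 4 remove [wnwrd] add [iouaq] -> 9 lines: nybxd aqtxl allpp jkli iouaq nat qyhs iwamd klqug
Hunk 3: at line 1 remove [aqtxl] add [ruqks] -> 9 lines: nybxd ruqks allpp jkli iouaq nat qyhs iwamd klqug
Hunk 4: at line 2 remove [allpp,jkli,iouaq] add [xmir,sul,msu] -> 9 lines: nybxd ruqks xmir sul msu nat qyhs iwamd klqug
Final line 2: ruqks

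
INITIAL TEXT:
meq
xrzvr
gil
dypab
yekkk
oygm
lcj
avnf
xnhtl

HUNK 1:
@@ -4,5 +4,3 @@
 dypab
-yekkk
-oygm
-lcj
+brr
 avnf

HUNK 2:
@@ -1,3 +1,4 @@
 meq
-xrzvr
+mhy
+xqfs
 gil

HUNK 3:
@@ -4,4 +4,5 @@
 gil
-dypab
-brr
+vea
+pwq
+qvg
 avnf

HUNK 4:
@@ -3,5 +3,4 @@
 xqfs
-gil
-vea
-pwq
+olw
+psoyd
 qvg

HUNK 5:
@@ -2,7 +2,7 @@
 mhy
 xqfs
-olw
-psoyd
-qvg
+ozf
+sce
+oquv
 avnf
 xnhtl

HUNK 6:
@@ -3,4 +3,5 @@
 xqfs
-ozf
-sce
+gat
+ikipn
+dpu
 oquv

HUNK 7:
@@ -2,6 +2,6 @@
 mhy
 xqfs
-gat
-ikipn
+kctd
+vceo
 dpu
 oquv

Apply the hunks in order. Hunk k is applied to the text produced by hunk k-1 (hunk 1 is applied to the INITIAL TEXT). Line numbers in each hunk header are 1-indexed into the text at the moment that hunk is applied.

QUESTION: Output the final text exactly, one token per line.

Answer: meq
mhy
xqfs
kctd
vceo
dpu
oquv
avnf
xnhtl

Derivation:
Hunk 1: at line 4 remove [yekkk,oygm,lcj] add [brr] -> 7 lines: meq xrzvr gil dypab brr avnf xnhtl
Hunk 2: at line 1 remove [xrzvr] add [mhy,xqfs] -> 8 lines: meq mhy xqfs gil dypab brr avnf xnhtl
Hunk 3: at line 4 remove [dypab,brr] add [vea,pwq,qvg] -> 9 lines: meq mhy xqfs gil vea pwq qvg avnf xnhtl
Hunk 4: at line 3 remove [gil,vea,pwq] add [olw,psoyd] -> 8 lines: meq mhy xqfs olw psoyd qvg avnf xnhtl
Hunk 5: at line 2 remove [olw,psoyd,qvg] add [ozf,sce,oquv] -> 8 lines: meq mhy xqfs ozf sce oquv avnf xnhtl
Hunk 6: at line 3 remove [ozf,sce] add [gat,ikipn,dpu] -> 9 lines: meq mhy xqfs gat ikipn dpu oquv avnf xnhtl
Hunk 7: at line 2 remove [gat,ikipn] add [kctd,vceo] -> 9 lines: meq mhy xqfs kctd vceo dpu oquv avnf xnhtl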